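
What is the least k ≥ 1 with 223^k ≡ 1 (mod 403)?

ord(223) | φ(403) = φ(13·31) = (13−1)·(31−1) = 12·30 = 360 = 2^3 · 3^2 · 5.
Divisors of 360: 1, 2, 3, 4, 5, 6, 8, 9, 10, 12, 15, 18, 20, 24, 30, 36, 40, 45, 60, 72, 90, 120, 180, 360.
Check 223^d mod 403 for each divisor in increasing order:
223^1 ≡ 223 (mod 403)
223^2 ≡ 160 (mod 403)
223^3 ≡ 216 (mod 403)
223^4 ≡ 211 (mod 403)
223^5 ≡ 305 (mod 403)
223^6 ≡ 311 (mod 403)
223^8 ≡ 191 (mod 403)
223^9 ≡ 278 (mod 403)
223^10 ≡ 335 (mod 403)
223^12 ≡ 1 (mod 403) ✓
The smallest such exponent is 12, so the order of 223 is 12.

12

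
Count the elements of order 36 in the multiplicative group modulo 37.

12

φ(37) = 37 − 1 = 36 = 2^2 · 3^2.
Since (Z/37Z)^× is cyclic of order 36, the number of elements of order d is φ(d) when d | 36 and 0 otherwise.
36 = 2^2 · 3^2 divides 36, and φ(36) = 12.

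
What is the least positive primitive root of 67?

2

φ(67) = 67 − 1 = 66 = 2 · 3 · 11.
g is a primitive root iff g^(66/q) ≢ 1 (mod 67) for each prime q ∈ {2, 3, 11}.
g = 2: 2^33 ≡ 66; 2^22 ≡ 37; 2^6 ≡ 64 — none is 1, so 2 is a primitive root.
Hence the least primitive root of 67 is 2.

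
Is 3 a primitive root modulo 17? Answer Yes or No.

Yes

φ(17) = 17 − 1 = 16 = 2^4.
An element g generates (Z/17Z)^× iff g^(16/q) ≢ 1 (mod 17) for each prime q ∈ {2}.
3^8 ≡ 16 (mod 17)  [q = 2: ≢ 1 ✓]
All checks pass, so 3 has order 16 and is a primitive root modulo 17.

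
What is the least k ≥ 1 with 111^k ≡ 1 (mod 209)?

9

The order of 111 must divide φ(209) = φ(11·19) = (11−1)·(19−1) = 10·18 = 180 = 2^2 · 3^2 · 5.
Divisors of 180: 1, 2, 3, 4, 5, 6, 9, 10, 12, 15, 18, 20, 30, 36, 45, 60, 90, 180.
Evaluate successive powers at the divisors of 180:
111^1 ≡ 111
111^2 ≡ 199
111^3 ≡ 144
111^4 ≡ 100
111^5 ≡ 23
111^6 ≡ 45
111^9 ≡ 1
Hence ord(111) = 9.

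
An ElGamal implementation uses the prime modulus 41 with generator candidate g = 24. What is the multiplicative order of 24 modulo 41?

The order of 24 must divide φ(41) = 41 − 1 = 40 = 2^3 · 5.
Divisors of 40: 1, 2, 4, 5, 8, 10, 20, 40.
Evaluate successive powers at the divisors of 40:
24^1 ≡ 24 (mod 41)
24^2 ≡ 2 (mod 41)
24^4 ≡ 4 (mod 41)
24^5 ≡ 14 (mod 41)
24^8 ≡ 16 (mod 41)
24^10 ≡ 32 (mod 41)
24^20 ≡ 40 (mod 41)
24^40 ≡ 1 (mod 41) ✓
The smallest such exponent is 40, so the order of 24 is 40.

40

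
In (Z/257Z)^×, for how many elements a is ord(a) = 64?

φ(257) = 257 − 1 = 256 = 2^8.
In a cyclic group of order 256, there are φ(d) elements of order d for each divisor d of 256, and zero for non-divisors.
64 = 2^6 divides 256, and φ(64) = 32.

32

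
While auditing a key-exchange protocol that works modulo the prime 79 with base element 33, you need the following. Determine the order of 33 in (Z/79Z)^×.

The order of 33 must divide φ(79) = 79 − 1 = 78 = 2 · 3 · 13.
Divisors of 78: 1, 2, 3, 6, 13, 26, 39, 78.
Evaluate successive powers at the divisors of 78:
33^1 ≡ 33 (mod 79)
33^2 ≡ 62 (mod 79)
33^3 ≡ 71 (mod 79)
33^6 ≡ 64 (mod 79)
33^13 ≡ 78 (mod 79)
33^26 ≡ 1 (mod 79) ✓
The smallest such exponent is 26, so the order of 33 is 26.

26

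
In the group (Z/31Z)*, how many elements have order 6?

2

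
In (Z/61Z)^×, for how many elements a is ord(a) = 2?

φ(61) = 61 − 1 = 60 = 2^2 · 3 · 5.
In a cyclic group of order 60, there are φ(d) elements of order d for each divisor d of 60, and zero for non-divisors.
2 | 60, and φ(2) = 2 − 1 = 1.

1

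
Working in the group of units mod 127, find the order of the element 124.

63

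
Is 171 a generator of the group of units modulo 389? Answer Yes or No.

φ(389) = 389 − 1 = 388 = 2^2 · 97.
It suffices to check that the order of 171 is not a proper divisor of 388: compute 171^(388/q) for q ∈ {2, 97}.
171^194 ≡ 1 (mod 389)  [q = 2: ≡ 1 ✗]
171^4 ≡ 77 (mod 389)  [q = 97: ≢ 1 ✓]
The check at q = 2 fails, so 171 generates a proper subgroup.

No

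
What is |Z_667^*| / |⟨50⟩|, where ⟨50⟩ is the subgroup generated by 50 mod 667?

Since 50 ∈ (Z/667Z)^×, its order divides φ(667) = φ(23·29) = (23−1)·(29−1) = 22·28 = 616 = 2^3 · 7 · 11.
Divisors of 616: 1, 2, 4, 7, 8, 11, 14, 22, 28, 44, 56, 77, 88, 154, 308, 616.
Compute 50^d (mod 667) for the divisors d until we hit 1:
50^1 ≡ 50 (mod 667)
50^2 ≡ 499 (mod 667)
50^4 ≡ 210 (mod 667)
50^7 ≡ 215 (mod 667)
50^8 ≡ 78 (mod 667)
50^11 ≡ 461 (mod 667)
50^14 ≡ 202 (mod 667)
50^22 ≡ 415 (mod 667)
50^28 ≡ 117 (mod 667)
50^44 ≡ 139 (mod 667)
50^56 ≡ 349 (mod 667)
50^77 ≡ 162 (mod 667)
50^88 ≡ 645 (mod 667)
50^154 ≡ 231 (mod 667)
50^308 ≡ 1 (mod 667) ✓
Thus |⟨50⟩| = ord(50) = 308.
[(Z/667Z)^× : ⟨50⟩] = 616/308 = 2.

2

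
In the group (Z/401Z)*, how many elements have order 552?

φ(401) = 401 − 1 = 400 = 2^4 · 5^2.
In a cyclic group of order 400, there are φ(d) elements of order d for each divisor d of 400, and zero for non-divisors.
552 does not divide 400, so no element of (Z/401Z)^× has order 552.

0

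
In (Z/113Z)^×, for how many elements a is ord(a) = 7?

6

φ(113) = 113 − 1 = 112 = 2^4 · 7.
In a cyclic group of order 112, there are φ(d) elements of order d for each divisor d of 112, and zero for non-divisors.
7 | 112, and φ(7) = 7 − 1 = 6.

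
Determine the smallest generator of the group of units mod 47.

5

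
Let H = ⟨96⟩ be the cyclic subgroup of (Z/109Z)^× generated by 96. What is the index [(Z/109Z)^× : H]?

1

Since 96 ∈ (Z/109Z)^×, its order divides φ(109) = 109 − 1 = 108 = 2^2 · 3^3.
Divisors of 108: 1, 2, 3, 4, 6, 9, 12, 18, 27, 36, 54, 108.
Compute 96^d (mod 109) for the divisors d until we hit 1:
96^1 ≡ 96 (mod 109)
96^2 ≡ 60 (mod 109)
96^3 ≡ 92 (mod 109)
96^4 ≡ 3 (mod 109)
96^6 ≡ 71 (mod 109)
96^9 ≡ 101 (mod 109)
96^12 ≡ 27 (mod 109)
96^18 ≡ 64 (mod 109)
96^27 ≡ 33 (mod 109)
96^36 ≡ 63 (mod 109)
96^54 ≡ 108 (mod 109)
96^108 ≡ 1 (mod 109) ✓
So ord_109(96) = 108, hence |⟨96⟩| = 108.
The index is φ(109) / ord(96) = 108 / 108 = 1.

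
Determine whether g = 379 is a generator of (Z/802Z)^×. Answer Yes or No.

No

φ(802) = φ(2)·φ(401) = 1·400 = 400 = 2^4 · 5^2.
An element g generates (Z/802Z)^× iff g^(400/q) ≢ 1 (mod 802) for each prime q ∈ {2, 5}.
379^200 ≡ 1 (mod 802)  [q = 2: ≡ 1 ✗]
379^80 ≡ 1 (mod 802)  [q = 5: ≡ 1 ✗]
The check at q = 2 fails, so 379 generates a proper subgroup.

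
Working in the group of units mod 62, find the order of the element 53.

30

Since 53 ∈ (Z/62Z)^×, its order divides φ(62) = φ(2)·φ(31) = 1·30 = 30 = 2 · 3 · 5.
Divisors of 30: 1, 2, 3, 5, 6, 10, 15, 30.
Compute 53^d (mod 62) for the divisors d until we hit 1:
53^1 ≡ 53 (mod 62)
53^2 ≡ 19 (mod 62)
53^3 ≡ 15 (mod 62)
53^5 ≡ 37 (mod 62)
53^6 ≡ 39 (mod 62)
53^10 ≡ 5 (mod 62)
53^15 ≡ 61 (mod 62)
53^30 ≡ 1 (mod 62) ✓
Therefore the multiplicative order of 53 modulo 62 is 30.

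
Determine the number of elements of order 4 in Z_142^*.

0

φ(142) = φ(2)·φ(71) = 1·70 = 70 = 2 · 5 · 7.
Since (Z/142Z)^× is cyclic of order 70, the number of elements of order d is φ(d) when d | 70 and 0 otherwise.
4 does not divide 70, so no element of (Z/142Z)^× has order 4.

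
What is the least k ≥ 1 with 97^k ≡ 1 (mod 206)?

ord(97) | φ(206) = φ(2)·φ(103) = 1·102 = 102 = 2 · 3 · 17.
Divisors of 102: 1, 2, 3, 6, 17, 34, 51, 102.
Check 97^d mod 206 for each divisor in increasing order:
97^1 ≡ 97 (mod 206)
97^2 ≡ 139 (mod 206)
97^3 ≡ 93 (mod 206)
97^6 ≡ 203 (mod 206)
97^17 ≡ 159 (mod 206)
97^34 ≡ 149 (mod 206)
97^51 ≡ 1 (mod 206) ✓
The smallest such exponent is 51, so the order of 97 is 51.

51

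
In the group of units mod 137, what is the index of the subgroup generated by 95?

1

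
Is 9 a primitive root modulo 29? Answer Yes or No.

φ(29) = 29 − 1 = 28 = 2^2 · 7.
9 is a primitive root mod 29 iff 9^(φ(29)/q) ≢ 1 for every prime q | φ(29), i.e. q ∈ {2, 7}.
9^14 ≡ 1 (mod 29)  [q = 2: ≡ 1 ✗]
9^4 ≡ 7 (mod 29)  [q = 7: ≢ 1 ✓]
9^14 ≡ 1 shows ord(9) | 14, strictly less than φ(29); not a primitive root.

No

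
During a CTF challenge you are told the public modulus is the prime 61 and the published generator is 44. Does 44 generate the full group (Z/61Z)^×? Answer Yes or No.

Yes

φ(61) = 61 − 1 = 60 = 2^2 · 3 · 5.
An element g generates (Z/61Z)^× iff g^(60/q) ≢ 1 (mod 61) for each prime q ∈ {2, 3, 5}.
44^30 ≡ 60 (mod 61)  [q = 2: ≢ 1 ✓]
44^20 ≡ 13 (mod 61)  [q = 3: ≢ 1 ✓]
44^12 ≡ 20 (mod 61)  [q = 5: ≢ 1 ✓]
All checks pass, so 44 has order 60 and is a primitive root modulo 61.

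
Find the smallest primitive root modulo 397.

5

φ(397) = 397 − 1 = 396 = 2^2 · 3^2 · 11.
g is a primitive root iff g^(396/q) ≢ 1 (mod 397) for each prime q ∈ {2, 3, 11}.
g = 2: 2^198 ≡ 396; 2^132 ≡ 1 — hits 1, so not a primitive root.
g = 3: 3^198 ≡ 1 — hits 1, so not a primitive root.
g = 4: 4^198 ≡ 1 — hits 1, so not a primitive root.
g = 5: 5^198 ≡ 396; 5^132 ≡ 362; 5^36 ≡ 290 — none is 1, so 5 is a primitive root.
So 5 is the smallest generator of (Z/397Z)^×.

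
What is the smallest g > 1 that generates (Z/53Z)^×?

2

φ(53) = 53 − 1 = 52 = 2^2 · 13.
g is a primitive root iff g^(52/q) ≢ 1 (mod 53) for each prime q ∈ {2, 13}.
g = 2: 2^26 ≡ 52; 2^4 ≡ 16 — none is 1, so 2 is a primitive root.
So 2 is the smallest generator of (Z/53Z)^×.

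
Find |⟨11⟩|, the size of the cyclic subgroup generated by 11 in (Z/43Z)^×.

7

The order of 11 must divide φ(43) = 43 − 1 = 42 = 2 · 3 · 7.
Divisors of 42: 1, 2, 3, 6, 7, 14, 21, 42.
Test each divisor d:
11^1 ≡ 11 (mod 43)
11^2 ≡ 35 (mod 43)
11^3 ≡ 41 (mod 43)
11^6 ≡ 4 (mod 43)
11^7 ≡ 1 (mod 43) ✓
The smallest such exponent is 7, so the order of 11 is 7.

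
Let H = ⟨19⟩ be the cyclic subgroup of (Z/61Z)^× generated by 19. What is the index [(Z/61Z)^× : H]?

The order of 19 must divide φ(61) = 61 − 1 = 60 = 2^2 · 3 · 5.
Divisors of 60: 1, 2, 3, 4, 5, 6, 10, 12, 15, 20, 30, 60.
Compute 19^d (mod 61) for the divisors d until we hit 1:
19^1 ≡ 19 (mod 61)
19^2 ≡ 56 (mod 61)
19^3 ≡ 27 (mod 61)
19^4 ≡ 25 (mod 61)
19^5 ≡ 48 (mod 61)
19^6 ≡ 58 (mod 61)
19^10 ≡ 47 (mod 61)
19^12 ≡ 9 (mod 61)
19^15 ≡ 60 (mod 61)
19^20 ≡ 13 (mod 61)
19^30 ≡ 1 (mod 61) ✓
So ord_61(19) = 30, hence |⟨19⟩| = 30.
Index = |(Z/61Z)^×| / |⟨19⟩| = 60 / 30 = 2.

2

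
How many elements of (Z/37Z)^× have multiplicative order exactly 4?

φ(37) = 37 − 1 = 36 = 2^2 · 3^2.
Since (Z/37Z)^× is cyclic of order 36, the number of elements of order d is φ(d) when d | 36 and 0 otherwise.
4 = 2^2 divides 36, and φ(4) = 2.

2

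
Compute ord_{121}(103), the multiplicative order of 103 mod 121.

55

ord(103) | φ(121) = φ(11^2) = 11·(11−1) = 110 = 2 · 5 · 11.
Divisors of 110: 1, 2, 5, 10, 11, 22, 55, 110.
Evaluate successive powers at the divisors of 110:
103^1 ≡ 103
103^2 ≡ 82
103^5 ≡ 89
103^10 ≡ 56
103^11 ≡ 81
103^22 ≡ 27
103^55 ≡ 1
The smallest such exponent is 55, so the order of 103 is 55.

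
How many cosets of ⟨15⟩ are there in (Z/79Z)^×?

3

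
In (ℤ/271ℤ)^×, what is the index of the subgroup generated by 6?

The order of 6 must divide φ(271) = 271 − 1 = 270 = 2 · 3^3 · 5.
Divisors of 270: 1, 2, 3, 5, 6, 9, 10, 15, 18, 27, 30, 45, 54, 90, 135, 270.
Check 6^d mod 271 for each divisor in increasing order:
6^1 ≡ 6 (mod 271)
6^2 ≡ 36 (mod 271)
6^3 ≡ 216 (mod 271)
6^5 ≡ 188 (mod 271)
6^6 ≡ 44 (mod 271)
6^9 ≡ 19 (mod 271)
6^10 ≡ 114 (mod 271)
6^15 ≡ 23 (mod 271)
6^18 ≡ 90 (mod 271)
6^27 ≡ 84 (mod 271)
6^30 ≡ 258 (mod 271)
6^45 ≡ 243 (mod 271)
6^54 ≡ 10 (mod 271)
6^90 ≡ 242 (mod 271)
6^135 ≡ 270 (mod 271)
6^270 ≡ 1 (mod 271) ✓
The order of 6 is 270, so the subgroup it generates has 270 elements.
The index is φ(271) / ord(6) = 270 / 270 = 1.

1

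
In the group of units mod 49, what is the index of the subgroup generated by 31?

The order of 31 must divide φ(49) = φ(7^2) = 7·(7−1) = 42 = 2 · 3 · 7.
Divisors of 42: 1, 2, 3, 6, 7, 14, 21, 42.
Evaluate successive powers at the divisors of 42:
31^1 ≡ 31
31^2 ≡ 30
31^3 ≡ 48
31^6 ≡ 1
So ord_49(31) = 6, hence |⟨31⟩| = 6.
The index is φ(49) / ord(31) = 42 / 6 = 7.

7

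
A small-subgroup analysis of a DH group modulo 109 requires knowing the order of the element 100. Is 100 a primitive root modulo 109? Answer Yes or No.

φ(109) = 109 − 1 = 108 = 2^2 · 3^3.
100 is a primitive root mod 109 iff 100^(φ(109)/q) ≢ 1 for every prime q | φ(109), i.e. q ∈ {2, 3}.
100^54 ≡ 1 (mod 109)  [q = 2: ≡ 1 ✗]
100^36 ≡ 45 (mod 109)  [q = 3: ≢ 1 ✓]
100^54 ≡ 1 shows ord(100) | 54, strictly less than φ(109); not a primitive root.

No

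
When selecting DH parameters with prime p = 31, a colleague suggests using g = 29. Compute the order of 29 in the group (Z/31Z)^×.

10

By Lagrange's theorem, ord_31(29) divides φ(31) = 31 − 1 = 30 = 2 · 3 · 5.
Divisors of 30: 1, 2, 3, 5, 6, 10, 15, 30.
Check 29^d mod 31 for each divisor in increasing order:
29^1 ≡ 29 (mod 31)
29^2 ≡ 4 (mod 31)
29^3 ≡ 23 (mod 31)
29^5 ≡ 30 (mod 31)
29^6 ≡ 2 (mod 31)
29^10 ≡ 1 (mod 31) ✓
So ord_31(29) = 10.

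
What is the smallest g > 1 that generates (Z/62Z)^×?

φ(62) = φ(2)·φ(31) = 1·30 = 30 = 2 · 3 · 5.
g is a primitive root iff g^(30/q) ≢ 1 (mod 62) for each prime q ∈ {2, 3, 5}.
g = 2: gcd(2, 62) = 2 > 1, not a unit — skip.
g = 3: 3^15 ≡ 61; 3^10 ≡ 25; 3^6 ≡ 47 — none is 1, so 3 is a primitive root.
The smallest primitive root modulo 62 is 3.

3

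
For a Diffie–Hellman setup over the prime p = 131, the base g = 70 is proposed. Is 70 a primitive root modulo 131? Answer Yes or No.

φ(131) = 131 − 1 = 130 = 2 · 5 · 13.
An element g generates (Z/131Z)^× iff g^(130/q) ≢ 1 (mod 131) for each prime q ∈ {2, 5, 13}.
70^65 ≡ 130 (mod 131)  [q = 2: ≢ 1 ✓]
70^26 ≡ 61 (mod 131)  [q = 5: ≢ 1 ✓]
70^10 ≡ 1 (mod 131)  [q = 13: ≡ 1 ✗]
The check at q = 13 fails, so 70 generates a proper subgroup.

No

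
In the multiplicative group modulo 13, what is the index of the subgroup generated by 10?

Since 10 ∈ (Z/13Z)^×, its order divides φ(13) = 13 − 1 = 12 = 2^2 · 3.
Divisors of 12: 1, 2, 3, 4, 6, 12.
Compute 10^d (mod 13) for the divisors d until we hit 1:
10^1 ≡ 10 (mod 13)
10^2 ≡ 9 (mod 13)
10^3 ≡ 12 (mod 13)
10^4 ≡ 3 (mod 13)
10^6 ≡ 1 (mod 13) ✓
The order of 10 is 6, so the subgroup it generates has 6 elements.
Index = |(Z/13Z)^×| / |⟨10⟩| = 12 / 6 = 2.

2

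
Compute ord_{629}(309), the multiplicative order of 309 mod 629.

144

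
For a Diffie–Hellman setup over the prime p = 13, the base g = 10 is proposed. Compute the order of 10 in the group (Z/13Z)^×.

6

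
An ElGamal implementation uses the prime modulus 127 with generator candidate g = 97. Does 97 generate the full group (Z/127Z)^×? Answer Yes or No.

Yes

φ(127) = 127 − 1 = 126 = 2 · 3^2 · 7.
An element g generates (Z/127Z)^× iff g^(126/q) ≢ 1 (mod 127) for each prime q ∈ {2, 3, 7}.
97^63 ≡ 126 (mod 127)  [q = 2: ≢ 1 ✓]
97^42 ≡ 107 (mod 127)  [q = 3: ≢ 1 ✓]
97^18 ≡ 32 (mod 127)  [q = 7: ≢ 1 ✓]
Every test exponent gives a nontrivial residue, hence 97 generates the full group.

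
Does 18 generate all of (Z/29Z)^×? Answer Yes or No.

Yes

φ(29) = 29 − 1 = 28 = 2^2 · 7.
An element g generates (Z/29Z)^× iff g^(28/q) ≢ 1 (mod 29) for each prime q ∈ {2, 7}.
18^14 ≡ 28 (mod 29)  [q = 2: ≢ 1 ✓]
18^4 ≡ 25 (mod 29)  [q = 7: ≢ 1 ✓]
Every test exponent gives a nontrivial residue, hence 18 generates the full group.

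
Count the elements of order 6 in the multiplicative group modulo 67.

2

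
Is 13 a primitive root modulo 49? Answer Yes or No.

φ(49) = φ(7^2) = 7·(7−1) = 42 = 2 · 3 · 7.
13 is a primitive root mod 49 iff 13^(φ(49)/q) ≢ 1 for every prime q | φ(49), i.e. q ∈ {2, 3, 7}.
13^21 ≡ 48 (mod 49)  [q = 2: ≢ 1 ✓]
13^14 ≡ 1 (mod 49)  [q = 3: ≡ 1 ✗]
13^6 ≡ 15 (mod 49)  [q = 7: ≢ 1 ✓]
Since 13^14 ≡ 1, the order of 13 divides 14 < 42, so 13 is not a primitive root.

No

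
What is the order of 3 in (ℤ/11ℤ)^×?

5

Since 3 ∈ (Z/11Z)^×, its order divides φ(11) = 11 − 1 = 10 = 2 · 5.
Divisors of 10: 1, 2, 5, 10.
Test each divisor d:
3^1 ≡ 3
3^2 ≡ 9
3^5 ≡ 1
The smallest such exponent is 5, so the order of 3 is 5.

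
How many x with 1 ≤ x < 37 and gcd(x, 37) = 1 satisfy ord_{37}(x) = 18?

φ(37) = 37 − 1 = 36 = 2^2 · 3^2.
Since (Z/37Z)^× is cyclic of order 36, the number of elements of order d is φ(d) when d | 36 and 0 otherwise.
18 = 2 · 3^2 divides 36, and φ(18) = 6.

6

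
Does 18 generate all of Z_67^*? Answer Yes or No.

Yes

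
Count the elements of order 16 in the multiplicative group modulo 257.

φ(257) = 257 − 1 = 256 = 2^8.
In a cyclic group of order 256, there are φ(d) elements of order d for each divisor d of 256, and zero for non-divisors.
16 = 2^4 divides 256, and φ(16) = 8.

8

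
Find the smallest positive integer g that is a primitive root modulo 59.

2

φ(59) = 59 − 1 = 58 = 2 · 29.
g is a primitive root iff g^(58/q) ≢ 1 (mod 59) for each prime q ∈ {2, 29}.
g = 2: 2^29 ≡ 58; 2^2 ≡ 4 — none is 1, so 2 is a primitive root.
So 2 is the smallest generator of (Z/59Z)^×.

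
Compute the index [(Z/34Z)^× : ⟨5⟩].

1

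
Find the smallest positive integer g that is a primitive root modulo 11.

2

φ(11) = 11 − 1 = 10 = 2 · 5.
Test candidates g = 2, 3, … against the prime factors q ∈ {2, 5} of φ(11): g is a generator iff g^(10/q) ≢ 1 for every such q.
g = 2: 2^5 ≡ 10; 2^2 ≡ 4 — none is 1, so 2 is a primitive root.
So 2 is the smallest generator of (Z/11Z)^×.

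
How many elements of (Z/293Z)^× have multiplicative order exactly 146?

φ(293) = 293 − 1 = 292 = 2^2 · 73.
Since (Z/293Z)^× is cyclic of order 292, the number of elements of order d is φ(d) when d | 292 and 0 otherwise.
146 = 2 · 73 divides 292, and φ(146) = 72.

72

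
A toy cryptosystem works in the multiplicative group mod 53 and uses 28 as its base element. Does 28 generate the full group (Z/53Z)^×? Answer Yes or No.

No

φ(53) = 53 − 1 = 52 = 2^2 · 13.
Test 28^(52/q) mod 53 for each prime factor q of 52:
28^26 ≡ 1 (mod 53)  [q = 2: ≡ 1 ✗]
28^4 ≡ 15 (mod 53)  [q = 13: ≢ 1 ✓]
The check at q = 2 fails, so 28 generates a proper subgroup.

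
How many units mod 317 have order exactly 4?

2

φ(317) = 317 − 1 = 316 = 2^2 · 79.
Since (Z/317Z)^× is cyclic of order 316, the number of elements of order d is φ(d) when d | 316 and 0 otherwise.
4 = 2^2 divides 316, and φ(4) = 2.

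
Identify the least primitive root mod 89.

3

φ(89) = 89 − 1 = 88 = 2^3 · 11.
g is a primitive root iff g^(88/q) ≢ 1 (mod 89) for each prime q ∈ {2, 11}.
g = 2: 2^44 ≡ 1 — hits 1, so not a primitive root.
g = 3: 3^44 ≡ 88; 3^8 ≡ 64 — none is 1, so 3 is a primitive root.
The smallest primitive root modulo 89 is 3.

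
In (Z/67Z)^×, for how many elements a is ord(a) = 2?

φ(67) = 67 − 1 = 66 = 2 · 3 · 11.
In a cyclic group of order 66, there are φ(d) elements of order d for each divisor d of 66, and zero for non-divisors.
2 | 66, and φ(2) = 2 − 1 = 1.

1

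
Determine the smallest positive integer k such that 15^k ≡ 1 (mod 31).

10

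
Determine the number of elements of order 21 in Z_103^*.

0

φ(103) = 103 − 1 = 102 = 2 · 3 · 17.
(Z/103Z)^× is cyclic (|G| = 102); a cyclic group of order m has exactly φ(d) elements of each order d | m, and none otherwise.
21 does not divide 102, so no element of (Z/103Z)^× has order 21.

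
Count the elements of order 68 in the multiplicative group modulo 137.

φ(137) = 137 − 1 = 136 = 2^3 · 17.
(Z/137Z)^× is cyclic (|G| = 136); a cyclic group of order m has exactly φ(d) elements of each order d | m, and none otherwise.
68 = 2^2 · 17 divides 136, and φ(68) = 32.

32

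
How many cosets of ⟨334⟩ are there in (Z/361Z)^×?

6

ord(334) | φ(361) = φ(19^2) = 19·(19−1) = 342 = 2 · 3^2 · 19.
Divisors of 342: 1, 2, 3, 6, 9, 18, 19, 38, 57, 114, 171, 342.
Test each divisor d:
334^1 ≡ 334
334^2 ≡ 7
334^3 ≡ 172
334^6 ≡ 343
334^9 ≡ 153
334^18 ≡ 305
334^19 ≡ 68
334^38 ≡ 292
334^57 ≡ 1
Thus |⟨334⟩| = ord(334) = 57.
The index is φ(361) / ord(334) = 342 / 57 = 6.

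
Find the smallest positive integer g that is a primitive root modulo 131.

2

φ(131) = 131 − 1 = 130 = 2 · 5 · 13.
g is a primitive root iff g^(130/q) ≢ 1 (mod 131) for each prime q ∈ {2, 5, 13}.
g = 2: 2^65 ≡ 130; 2^26 ≡ 53; 2^10 ≡ 107 — none is 1, so 2 is a primitive root.
The smallest primitive root modulo 131 is 2.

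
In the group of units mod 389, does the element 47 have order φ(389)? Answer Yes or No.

φ(389) = 389 − 1 = 388 = 2^2 · 97.
An element g generates (Z/389Z)^× iff g^(388/q) ≢ 1 (mod 389) for each prime q ∈ {2, 97}.
47^194 ≡ 388 (mod 389)  [q = 2: ≢ 1 ✓]
47^4 ≡ 65 (mod 389)  [q = 97: ≢ 1 ✓]
All checks pass, so 47 has order 388 and is a primitive root modulo 389.

Yes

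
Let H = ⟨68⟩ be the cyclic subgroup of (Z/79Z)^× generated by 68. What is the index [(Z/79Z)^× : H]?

1

ord(68) | φ(79) = 79 − 1 = 78 = 2 · 3 · 13.
Divisors of 78: 1, 2, 3, 6, 13, 26, 39, 78.
Test each divisor d:
68^1 ≡ 68 (mod 79)
68^2 ≡ 42 (mod 79)
68^3 ≡ 12 (mod 79)
68^6 ≡ 65 (mod 79)
68^13 ≡ 56 (mod 79)
68^26 ≡ 55 (mod 79)
68^39 ≡ 78 (mod 79)
68^78 ≡ 1 (mod 79) ✓
Thus |⟨68⟩| = ord(68) = 78.
The index is φ(79) / ord(68) = 78 / 78 = 1.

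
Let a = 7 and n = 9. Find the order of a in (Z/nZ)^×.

The order of 7 must divide φ(9) = φ(3^2) = 3·(3−1) = 6 = 2 · 3.
Divisors of 6: 1, 2, 3, 6.
Evaluate successive powers at the divisors of 6:
7^1 ≡ 7
7^2 ≡ 4
7^3 ≡ 1
Therefore the multiplicative order of 7 modulo 9 is 3.

3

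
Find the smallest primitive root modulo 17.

3

φ(17) = 17 − 1 = 16 = 2^4.
Test candidates g = 2, 3, … against the prime factors q ∈ {2} of φ(17): g is a generator iff g^(16/q) ≢ 1 for every such q.
g = 2: 2^8 ≡ 1 — hits 1, so not a primitive root.
g = 3: 3^8 ≡ 16 — none is 1, so 3 is a primitive root.
The smallest primitive root modulo 17 is 3.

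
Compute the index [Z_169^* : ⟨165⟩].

4

By Lagrange's theorem, ord_169(165) divides φ(169) = φ(13^2) = 13·(13−1) = 156 = 2^2 · 3 · 13.
Divisors of 156: 1, 2, 3, 4, 6, 12, 13, 26, 39, 52, 78, 156.
Check 165^d mod 169 for each divisor in increasing order:
165^1 ≡ 165 (mod 169)
165^2 ≡ 16 (mod 169)
165^3 ≡ 105 (mod 169)
165^4 ≡ 87 (mod 169)
165^6 ≡ 40 (mod 169)
165^12 ≡ 79 (mod 169)
165^13 ≡ 22 (mod 169)
165^26 ≡ 146 (mod 169)
165^39 ≡ 1 (mod 169) ✓
The order of 165 is 39, so the subgroup it generates has 39 elements.
Index = |(Z/169Z)^×| / |⟨165⟩| = 156 / 39 = 4.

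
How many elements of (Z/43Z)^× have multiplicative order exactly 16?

0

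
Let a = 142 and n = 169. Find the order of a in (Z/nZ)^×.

By Lagrange's theorem, ord_169(142) divides φ(169) = φ(13^2) = 13·(13−1) = 156 = 2^2 · 3 · 13.
Divisors of 156: 1, 2, 3, 4, 6, 12, 13, 26, 39, 52, 78, 156.
Compute 142^d (mod 169) for the divisors d until we hit 1:
142^1 ≡ 142
142^2 ≡ 53
142^3 ≡ 90
142^4 ≡ 105
142^6 ≡ 157
142^12 ≡ 144
142^13 ≡ 168
142^26 ≡ 1
The smallest such exponent is 26, so the order of 142 is 26.

26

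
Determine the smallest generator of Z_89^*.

3

φ(89) = 89 − 1 = 88 = 2^3 · 11.
g is a primitive root iff g^(88/q) ≢ 1 (mod 89) for each prime q ∈ {2, 11}.
g = 2: 2^44 ≡ 1 — hits 1, so not a primitive root.
g = 3: 3^44 ≡ 88; 3^8 ≡ 64 — none is 1, so 3 is a primitive root.
So 3 is the smallest generator of (Z/89Z)^×.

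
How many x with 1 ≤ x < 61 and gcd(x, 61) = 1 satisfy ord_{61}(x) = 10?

φ(61) = 61 − 1 = 60 = 2^2 · 3 · 5.
In a cyclic group of order 60, there are φ(d) elements of order d for each divisor d of 60, and zero for non-divisors.
10 = 2 · 5 divides 60, and φ(10) = 4.

4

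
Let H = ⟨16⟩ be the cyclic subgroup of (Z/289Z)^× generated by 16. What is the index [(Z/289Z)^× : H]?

8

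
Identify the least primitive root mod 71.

φ(71) = 71 − 1 = 70 = 2 · 5 · 7.
Test candidates g = 2, 3, … against the prime factors q ∈ {2, 5, 7} of φ(71): g is a generator iff g^(70/q) ≢ 1 for every such q.
g = 2: 2^35 ≡ 1 — hits 1, so not a primitive root.
g = 3: 3^35 ≡ 1 — hits 1, so not a primitive root.
g = 4: 4^35 ≡ 1 — hits 1, so not a primitive root.
g = 5: 5^35 ≡ 1 — hits 1, so not a primitive root.
g = 6: 6^35 ≡ 1 — hits 1, so not a primitive root.
g = 7: 7^35 ≡ 70; 7^14 ≡ 54; 7^10 ≡ 45 — none is 1, so 7 is a primitive root.
Hence the least primitive root of 71 is 7.

7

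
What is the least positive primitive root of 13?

φ(13) = 13 − 1 = 12 = 2^2 · 3.
Test candidates g = 2, 3, … against the prime factors q ∈ {2, 3} of φ(13): g is a generator iff g^(12/q) ≢ 1 for every such q.
g = 2: 2^6 ≡ 12; 2^4 ≡ 3 — none is 1, so 2 is a primitive root.
Hence the least primitive root of 13 is 2.

2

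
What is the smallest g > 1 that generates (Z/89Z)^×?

3

φ(89) = 89 − 1 = 88 = 2^3 · 11.
Test candidates g = 2, 3, … against the prime factors q ∈ {2, 11} of φ(89): g is a generator iff g^(88/q) ≢ 1 for every such q.
g = 2: 2^44 ≡ 1 — hits 1, so not a primitive root.
g = 3: 3^44 ≡ 88; 3^8 ≡ 64 — none is 1, so 3 is a primitive root.
Hence the least primitive root of 89 is 3.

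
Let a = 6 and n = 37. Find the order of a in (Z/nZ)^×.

4

ord(6) | φ(37) = 37 − 1 = 36 = 2^2 · 3^2.
Divisors of 36: 1, 2, 3, 4, 6, 9, 12, 18, 36.
Evaluate successive powers at the divisors of 36:
6^1 ≡ 6 (mod 37)
6^2 ≡ 36 (mod 37)
6^3 ≡ 31 (mod 37)
6^4 ≡ 1 (mod 37) ✓
So ord_37(6) = 4.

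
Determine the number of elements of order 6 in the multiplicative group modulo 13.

φ(13) = 13 − 1 = 12 = 2^2 · 3.
In a cyclic group of order 12, there are φ(d) elements of order d for each divisor d of 12, and zero for non-divisors.
6 = 2 · 3 divides 12, and φ(6) = 2.

2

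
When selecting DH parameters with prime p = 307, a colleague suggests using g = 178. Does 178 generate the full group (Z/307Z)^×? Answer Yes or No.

Yes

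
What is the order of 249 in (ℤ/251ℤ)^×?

25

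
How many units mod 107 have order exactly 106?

52

φ(107) = 107 − 1 = 106 = 2 · 53.
Since (Z/107Z)^× is cyclic of order 106, the number of elements of order d is φ(d) when d | 106 and 0 otherwise.
106 = 2 · 53 divides 106, and φ(106) = 52.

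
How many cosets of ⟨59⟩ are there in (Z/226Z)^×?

By Lagrange's theorem, ord_226(59) divides φ(226) = φ(2)·φ(113) = 1·112 = 112 = 2^4 · 7.
Divisors of 112: 1, 2, 4, 7, 8, 14, 16, 28, 56, 112.
Evaluate successive powers at the divisors of 112:
59^1 ≡ 59
59^2 ≡ 91
59^4 ≡ 145
59^7 ≡ 161
59^8 ≡ 7
59^14 ≡ 157
59^16 ≡ 49
59^28 ≡ 15
59^56 ≡ 225
59^112 ≡ 1
Thus |⟨59⟩| = ord(59) = 112.
Index = |(Z/226Z)^×| / |⟨59⟩| = 112 / 112 = 1.

1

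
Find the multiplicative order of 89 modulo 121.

11

Since 89 ∈ (Z/121Z)^×, its order divides φ(121) = φ(11^2) = 11·(11−1) = 110 = 2 · 5 · 11.
Divisors of 110: 1, 2, 5, 10, 11, 22, 55, 110.
Test each divisor d:
89^1 ≡ 89
89^2 ≡ 56
89^5 ≡ 78
89^10 ≡ 34
89^11 ≡ 1
So ord_121(89) = 11.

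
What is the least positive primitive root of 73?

5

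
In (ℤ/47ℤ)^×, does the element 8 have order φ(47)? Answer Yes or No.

No

φ(47) = 47 − 1 = 46 = 2 · 23.
It suffices to check that the order of 8 is not a proper divisor of 46: compute 8^(46/q) for q ∈ {2, 23}.
8^23 ≡ 1 (mod 47)  [q = 2: ≡ 1 ✗]
8^2 ≡ 17 (mod 47)  [q = 23: ≢ 1 ✓]
Since 8^23 ≡ 1, the order of 8 divides 23 < 46, so 8 is not a primitive root.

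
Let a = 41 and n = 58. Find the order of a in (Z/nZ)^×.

The order of 41 must divide φ(58) = φ(2)·φ(29) = 1·28 = 28 = 2^2 · 7.
Divisors of 28: 1, 2, 4, 7, 14, 28.
Check 41^d mod 58 for each divisor in increasing order:
41^1 ≡ 41 (mod 58)
41^2 ≡ 57 (mod 58)
41^4 ≡ 1 (mod 58) ✓
So ord_58(41) = 4.

4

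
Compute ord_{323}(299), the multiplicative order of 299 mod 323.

By Lagrange's theorem, ord_323(299) divides φ(323) = φ(17·19) = (17−1)·(19−1) = 16·18 = 288 = 2^5 · 3^2.
Divisors of 288: 1, 2, 3, 4, 6, 8, 9, 12, 16, 18, 24, 32, 36, 48, 72, 96, 144, 288.
Check 299^d mod 323 for each divisor in increasing order:
299^1 ≡ 299 (mod 323)
299^2 ≡ 253 (mod 323)
299^3 ≡ 65 (mod 323)
299^4 ≡ 55 (mod 323)
299^6 ≡ 26 (mod 323)
299^8 ≡ 118 (mod 323)
299^9 ≡ 75 (mod 323)
299^12 ≡ 30 (mod 323)
299^16 ≡ 35 (mod 323)
299^18 ≡ 134 (mod 323)
299^24 ≡ 254 (mod 323)
299^32 ≡ 256 (mod 323)
299^36 ≡ 191 (mod 323)
299^48 ≡ 239 (mod 323)
299^72 ≡ 305 (mod 323)
299^96 ≡ 273 (mod 323)
299^144 ≡ 1 (mod 323) ✓
Therefore the multiplicative order of 299 modulo 323 is 144.

144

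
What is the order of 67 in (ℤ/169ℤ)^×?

156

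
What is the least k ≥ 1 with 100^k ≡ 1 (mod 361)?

ord(100) | φ(361) = φ(19^2) = 19·(19−1) = 342 = 2 · 3^2 · 19.
Divisors of 342: 1, 2, 3, 6, 9, 18, 19, 38, 57, 114, 171, 342.
Test each divisor d:
100^1 ≡ 100
100^2 ≡ 253
100^3 ≡ 30
100^6 ≡ 178
100^9 ≡ 286
100^18 ≡ 210
100^19 ≡ 62
100^38 ≡ 234
100^57 ≡ 68
100^114 ≡ 292
100^171 ≡ 1
Therefore the multiplicative order of 100 modulo 361 is 171.

171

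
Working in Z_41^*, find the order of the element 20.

ord(20) | φ(41) = 41 − 1 = 40 = 2^3 · 5.
Divisors of 40: 1, 2, 4, 5, 8, 10, 20, 40.
Compute 20^d (mod 41) for the divisors d until we hit 1:
20^1 ≡ 20
20^2 ≡ 31
20^4 ≡ 18
20^5 ≡ 32
20^8 ≡ 37
20^10 ≡ 40
20^20 ≡ 1
The smallest such exponent is 20, so the order of 20 is 20.

20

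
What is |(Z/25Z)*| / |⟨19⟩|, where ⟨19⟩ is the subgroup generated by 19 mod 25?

2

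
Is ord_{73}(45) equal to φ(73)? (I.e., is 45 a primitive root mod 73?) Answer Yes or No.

φ(73) = 73 − 1 = 72 = 2^3 · 3^2.
An element g generates (Z/73Z)^× iff g^(72/q) ≢ 1 (mod 73) for each prime q ∈ {2, 3}.
45^36 ≡ 72 (mod 73)  [q = 2: ≢ 1 ✓]
45^24 ≡ 8 (mod 73)  [q = 3: ≢ 1 ✓]
All checks pass, so 45 has order 72 and is a primitive root modulo 73.

Yes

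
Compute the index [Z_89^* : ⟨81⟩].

4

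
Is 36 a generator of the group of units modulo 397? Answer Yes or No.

φ(397) = 397 − 1 = 396 = 2^2 · 3^2 · 11.
An element g generates (Z/397Z)^× iff g^(396/q) ≢ 1 (mod 397) for each prime q ∈ {2, 3, 11}.
36^198 ≡ 1 (mod 397)  [q = 2: ≡ 1 ✗]
36^132 ≡ 362 (mod 397)  [q = 3: ≢ 1 ✓]
36^36 ≡ 99 (mod 397)  [q = 11: ≢ 1 ✓]
The check at q = 2 fails, so 36 generates a proper subgroup.

No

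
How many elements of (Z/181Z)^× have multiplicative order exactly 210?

0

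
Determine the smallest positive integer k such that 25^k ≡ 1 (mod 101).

25

ord(25) | φ(101) = 101 − 1 = 100 = 2^2 · 5^2.
Divisors of 100: 1, 2, 4, 5, 10, 20, 25, 50, 100.
Compute 25^d (mod 101) for the divisors d until we hit 1:
25^1 ≡ 25 (mod 101)
25^2 ≡ 19 (mod 101)
25^4 ≡ 58 (mod 101)
25^5 ≡ 36 (mod 101)
25^10 ≡ 84 (mod 101)
25^20 ≡ 87 (mod 101)
25^25 ≡ 1 (mod 101) ✓
Therefore the multiplicative order of 25 modulo 101 is 25.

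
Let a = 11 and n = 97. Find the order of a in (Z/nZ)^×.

By Lagrange's theorem, ord_97(11) divides φ(97) = 97 − 1 = 96 = 2^5 · 3.
Divisors of 96: 1, 2, 3, 4, 6, 8, 12, 16, 24, 32, 48, 96.
Compute 11^d (mod 97) for the divisors d until we hit 1:
11^1 ≡ 11
11^2 ≡ 24
11^3 ≡ 70
11^4 ≡ 91
11^6 ≡ 50
11^8 ≡ 36
11^12 ≡ 75
11^16 ≡ 35
11^24 ≡ 96
11^32 ≡ 61
11^48 ≡ 1
Hence ord(11) = 48.

48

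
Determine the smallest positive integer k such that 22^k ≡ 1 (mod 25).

By Lagrange's theorem, ord_25(22) divides φ(25) = φ(5^2) = 5·(5−1) = 20 = 2^2 · 5.
Divisors of 20: 1, 2, 4, 5, 10, 20.
Test each divisor d:
22^1 ≡ 22 (mod 25)
22^2 ≡ 9 (mod 25)
22^4 ≡ 6 (mod 25)
22^5 ≡ 7 (mod 25)
22^10 ≡ 24 (mod 25)
22^20 ≡ 1 (mod 25) ✓
The smallest such exponent is 20, so the order of 22 is 20.

20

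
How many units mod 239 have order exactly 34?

φ(239) = 239 − 1 = 238 = 2 · 7 · 17.
Since (Z/239Z)^× is cyclic of order 238, the number of elements of order d is φ(d) when d | 238 and 0 otherwise.
34 = 2 · 17 divides 238, and φ(34) = 16.

16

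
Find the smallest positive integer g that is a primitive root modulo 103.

5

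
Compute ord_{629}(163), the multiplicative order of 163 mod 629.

144

The order of 163 must divide φ(629) = φ(17·37) = (17−1)·(37−1) = 16·36 = 576 = 2^6 · 3^2.
Divisors of 576: 1, 2, 3, 4, 6, 8, 9, 12, 16, 18, 24, 32, 36, 48, 64, 72, 96, 144, 192, 288, 576.
Evaluate successive powers at the divisors of 576:
163^1 ≡ 163
163^2 ≡ 151
163^3 ≡ 82
163^4 ≡ 157
163^6 ≡ 434
163^8 ≡ 118
163^9 ≡ 364
163^12 ≡ 285
163^16 ≡ 86
163^18 ≡ 406
163^24 ≡ 84
163^32 ≡ 477
163^36 ≡ 38
163^48 ≡ 137
163^64 ≡ 460
163^72 ≡ 186
163^96 ≡ 528
163^144 ≡ 1
So ord_629(163) = 144.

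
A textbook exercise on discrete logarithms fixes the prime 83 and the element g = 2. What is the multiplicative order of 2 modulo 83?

82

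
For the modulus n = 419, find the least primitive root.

φ(419) = 419 − 1 = 418 = 2 · 11 · 19.
Test candidates g = 2, 3, … against the prime factors q ∈ {2, 11, 19} of φ(419): g is a generator iff g^(418/q) ≢ 1 for every such q.
g = 2: 2^209 ≡ 418; 2^38 ≡ 334; 2^22 ≡ 114 — none is 1, so 2 is a primitive root.
So 2 is the smallest generator of (Z/419Z)^×.

2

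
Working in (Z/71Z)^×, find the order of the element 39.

14

The order of 39 must divide φ(71) = 71 − 1 = 70 = 2 · 5 · 7.
Divisors of 70: 1, 2, 5, 7, 10, 14, 35, 70.
Evaluate successive powers at the divisors of 70:
39^1 ≡ 39 (mod 71)
39^2 ≡ 30 (mod 71)
39^5 ≡ 26 (mod 71)
39^7 ≡ 70 (mod 71)
39^10 ≡ 37 (mod 71)
39^14 ≡ 1 (mod 71) ✓
So ord_71(39) = 14.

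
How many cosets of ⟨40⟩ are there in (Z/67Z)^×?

6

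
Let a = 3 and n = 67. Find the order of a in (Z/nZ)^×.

22

ord(3) | φ(67) = 67 − 1 = 66 = 2 · 3 · 11.
Divisors of 66: 1, 2, 3, 6, 11, 22, 33, 66.
Evaluate successive powers at the divisors of 66:
3^1 ≡ 3 (mod 67)
3^2 ≡ 9 (mod 67)
3^3 ≡ 27 (mod 67)
3^6 ≡ 59 (mod 67)
3^11 ≡ 66 (mod 67)
3^22 ≡ 1 (mod 67) ✓
So ord_67(3) = 22.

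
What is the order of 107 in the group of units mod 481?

9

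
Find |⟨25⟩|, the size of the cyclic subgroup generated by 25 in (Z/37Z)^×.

18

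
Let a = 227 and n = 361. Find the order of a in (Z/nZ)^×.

38

The order of 227 must divide φ(361) = φ(19^2) = 19·(19−1) = 342 = 2 · 3^2 · 19.
Divisors of 342: 1, 2, 3, 6, 9, 18, 19, 38, 57, 114, 171, 342.
Evaluate successive powers at the divisors of 342:
227^1 ≡ 227 (mod 361)
227^2 ≡ 267 (mod 361)
227^3 ≡ 322 (mod 361)
227^6 ≡ 77 (mod 361)
227^9 ≡ 246 (mod 361)
227^18 ≡ 229 (mod 361)
227^19 ≡ 360 (mod 361)
227^38 ≡ 1 (mod 361) ✓
Therefore the multiplicative order of 227 modulo 361 is 38.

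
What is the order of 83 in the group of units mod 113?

14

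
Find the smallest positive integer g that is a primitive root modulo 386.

5

φ(386) = φ(2)·φ(193) = 1·192 = 192 = 2^6 · 3.
Test candidates g = 2, 3, … against the prime factors q ∈ {2, 3} of φ(386): g is a generator iff g^(192/q) ≢ 1 for every such q.
g = 2: gcd(2, 386) = 2 > 1, not a unit — skip.
g = 3: 3^96 ≡ 1 — hits 1, so not a primitive root.
g = 4: gcd(4, 386) = 2 > 1, not a unit — skip.
g = 5: 5^96 ≡ 385; 5^64 ≡ 277 — none is 1, so 5 is a primitive root.
Hence the least primitive root of 386 is 5.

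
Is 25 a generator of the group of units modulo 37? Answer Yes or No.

No

φ(37) = 37 − 1 = 36 = 2^2 · 3^2.
An element g generates (Z/37Z)^× iff g^(36/q) ≢ 1 (mod 37) for each prime q ∈ {2, 3}.
25^18 ≡ 1 (mod 37)  [q = 2: ≡ 1 ✗]
25^12 ≡ 26 (mod 37)  [q = 3: ≢ 1 ✓]
Since 25^18 ≡ 1, the order of 25 divides 18 < 36, so 25 is not a primitive root.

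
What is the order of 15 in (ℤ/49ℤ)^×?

7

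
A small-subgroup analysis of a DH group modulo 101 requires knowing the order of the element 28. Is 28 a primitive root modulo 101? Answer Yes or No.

φ(101) = 101 − 1 = 100 = 2^2 · 5^2.
It suffices to check that the order of 28 is not a proper divisor of 100: compute 28^(100/q) for q ∈ {2, 5}.
28^50 ≡ 100 (mod 101)  [q = 2: ≢ 1 ✓]
28^20 ≡ 95 (mod 101)  [q = 5: ≢ 1 ✓]
All checks pass, so 28 has order 100 and is a primitive root modulo 101.

Yes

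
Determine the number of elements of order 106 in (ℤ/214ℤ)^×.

φ(214) = φ(2)·φ(107) = 1·106 = 106 = 2 · 53.
In a cyclic group of order 106, there are φ(d) elements of order d for each divisor d of 106, and zero for non-divisors.
106 = 2 · 53 divides 106, and φ(106) = 52.

52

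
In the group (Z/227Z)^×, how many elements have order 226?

φ(227) = 227 − 1 = 226 = 2 · 113.
In a cyclic group of order 226, there are φ(d) elements of order d for each divisor d of 226, and zero for non-divisors.
226 = 2 · 113 divides 226, and φ(226) = 112.

112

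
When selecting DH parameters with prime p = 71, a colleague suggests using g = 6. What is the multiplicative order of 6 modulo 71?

35

ord(6) | φ(71) = 71 − 1 = 70 = 2 · 5 · 7.
Divisors of 70: 1, 2, 5, 7, 10, 14, 35, 70.
Test each divisor d:
6^1 ≡ 6
6^2 ≡ 36
6^5 ≡ 37
6^7 ≡ 54
6^10 ≡ 20
6^14 ≡ 5
6^35 ≡ 1
Therefore the multiplicative order of 6 modulo 71 is 35.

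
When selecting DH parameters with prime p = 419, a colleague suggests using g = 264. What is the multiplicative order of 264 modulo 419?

ord(264) | φ(419) = 419 − 1 = 418 = 2 · 11 · 19.
Divisors of 418: 1, 2, 11, 19, 22, 38, 209, 418.
Test each divisor d:
264^1 ≡ 264
264^2 ≡ 142
264^11 ≡ 139
264^19 ≡ 13
264^22 ≡ 47
264^38 ≡ 169
264^209 ≡ 1
The smallest such exponent is 209, so the order of 264 is 209.

209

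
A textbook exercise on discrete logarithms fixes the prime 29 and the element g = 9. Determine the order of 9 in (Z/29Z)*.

By Lagrange's theorem, ord_29(9) divides φ(29) = 29 − 1 = 28 = 2^2 · 7.
Divisors of 28: 1, 2, 4, 7, 14, 28.
Evaluate successive powers at the divisors of 28:
9^1 ≡ 9
9^2 ≡ 23
9^4 ≡ 7
9^7 ≡ 28
9^14 ≡ 1
So ord_29(9) = 14.

14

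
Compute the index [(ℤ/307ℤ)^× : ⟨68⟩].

The order of 68 must divide φ(307) = 307 − 1 = 306 = 2 · 3^2 · 17.
Divisors of 306: 1, 2, 3, 6, 9, 17, 18, 34, 51, 102, 153, 306.
Compute 68^d (mod 307) for the divisors d until we hit 1:
68^1 ≡ 68 (mod 307)
68^2 ≡ 19 (mod 307)
68^3 ≡ 64 (mod 307)
68^6 ≡ 105 (mod 307)
68^9 ≡ 273 (mod 307)
68^17 ≡ 17 (mod 307)
68^18 ≡ 235 (mod 307)
68^34 ≡ 289 (mod 307)
68^51 ≡ 1 (mod 307) ✓
Thus |⟨68⟩| = ord(68) = 51.
[(Z/307Z)^× : ⟨68⟩] = 306/51 = 6.

6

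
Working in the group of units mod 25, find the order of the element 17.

20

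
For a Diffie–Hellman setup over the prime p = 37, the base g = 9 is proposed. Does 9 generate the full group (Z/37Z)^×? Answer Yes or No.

No

φ(37) = 37 − 1 = 36 = 2^2 · 3^2.
Test 9^(36/q) mod 37 for each prime factor q of 36:
9^18 ≡ 1 (mod 37)  [q = 2: ≡ 1 ✗]
9^12 ≡ 26 (mod 37)  [q = 3: ≢ 1 ✓]
The check at q = 2 fails, so 9 generates a proper subgroup.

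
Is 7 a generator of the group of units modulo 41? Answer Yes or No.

Yes

φ(41) = 41 − 1 = 40 = 2^3 · 5.
An element g generates (Z/41Z)^× iff g^(40/q) ≢ 1 (mod 41) for each prime q ∈ {2, 5}.
7^20 ≡ 40 (mod 41)  [q = 2: ≢ 1 ✓]
7^8 ≡ 37 (mod 41)  [q = 5: ≢ 1 ✓]
Every test exponent gives a nontrivial residue, hence 7 generates the full group.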